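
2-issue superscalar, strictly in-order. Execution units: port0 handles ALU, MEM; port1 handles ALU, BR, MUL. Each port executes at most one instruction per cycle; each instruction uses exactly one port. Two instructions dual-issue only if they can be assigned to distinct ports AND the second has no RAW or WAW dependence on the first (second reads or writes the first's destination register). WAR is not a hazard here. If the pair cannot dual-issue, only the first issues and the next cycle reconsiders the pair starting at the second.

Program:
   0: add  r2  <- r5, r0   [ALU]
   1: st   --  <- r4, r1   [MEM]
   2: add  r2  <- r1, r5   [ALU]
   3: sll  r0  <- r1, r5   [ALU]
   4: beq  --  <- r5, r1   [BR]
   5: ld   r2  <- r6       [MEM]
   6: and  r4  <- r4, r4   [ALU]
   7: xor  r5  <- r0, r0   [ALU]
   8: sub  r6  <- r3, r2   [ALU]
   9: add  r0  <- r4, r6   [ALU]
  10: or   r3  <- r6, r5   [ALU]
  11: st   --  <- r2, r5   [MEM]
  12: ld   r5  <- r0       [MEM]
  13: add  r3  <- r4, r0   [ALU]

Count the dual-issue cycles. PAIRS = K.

PAIRS = 6

  cy0 -> i0,i1 (add;st) 2-wide
  cy1 -> i2,i3 (add;sll) 2-wide
  cy2 -> i4,i5 (beq;ld) 2-wide
  cy3 -> i6,i7 (and;xor) 2-wide
  cy4 -> i8 (sub) RAW r6
  cy5 -> i9,i10 (add;or) 2-wide
  cy6 -> i11 (st) no-port MEM/MEM
  cy7 -> i12,i13 (ld;add) 2-wide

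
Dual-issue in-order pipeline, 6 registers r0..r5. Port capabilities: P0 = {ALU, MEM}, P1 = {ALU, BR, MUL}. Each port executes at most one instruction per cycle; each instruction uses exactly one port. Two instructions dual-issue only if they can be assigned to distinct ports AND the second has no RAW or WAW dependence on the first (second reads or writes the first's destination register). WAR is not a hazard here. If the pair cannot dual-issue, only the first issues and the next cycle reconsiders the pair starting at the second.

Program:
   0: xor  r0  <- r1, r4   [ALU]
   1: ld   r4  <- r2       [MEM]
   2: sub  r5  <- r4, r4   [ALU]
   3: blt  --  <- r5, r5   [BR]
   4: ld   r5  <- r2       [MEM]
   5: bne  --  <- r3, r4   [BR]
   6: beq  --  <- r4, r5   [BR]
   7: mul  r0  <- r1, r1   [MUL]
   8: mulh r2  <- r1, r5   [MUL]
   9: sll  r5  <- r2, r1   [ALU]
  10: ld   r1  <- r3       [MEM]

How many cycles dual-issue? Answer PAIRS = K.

PAIRS = 3

[0] i0&i1  xor ld  -- 2-wide
[1] i2  sub  -- RAW r5
[2] i3&i4  blt ld  -- 2-wide
[3] i5  bne  -- no-port BR/BR
[4] i6  beq  -- no-port BR/MUL
[5] i7  mul  -- no-port MUL/MUL
[6] i8  mulh  -- RAW r2
[7] i9&i10  sll ld  -- 2-wide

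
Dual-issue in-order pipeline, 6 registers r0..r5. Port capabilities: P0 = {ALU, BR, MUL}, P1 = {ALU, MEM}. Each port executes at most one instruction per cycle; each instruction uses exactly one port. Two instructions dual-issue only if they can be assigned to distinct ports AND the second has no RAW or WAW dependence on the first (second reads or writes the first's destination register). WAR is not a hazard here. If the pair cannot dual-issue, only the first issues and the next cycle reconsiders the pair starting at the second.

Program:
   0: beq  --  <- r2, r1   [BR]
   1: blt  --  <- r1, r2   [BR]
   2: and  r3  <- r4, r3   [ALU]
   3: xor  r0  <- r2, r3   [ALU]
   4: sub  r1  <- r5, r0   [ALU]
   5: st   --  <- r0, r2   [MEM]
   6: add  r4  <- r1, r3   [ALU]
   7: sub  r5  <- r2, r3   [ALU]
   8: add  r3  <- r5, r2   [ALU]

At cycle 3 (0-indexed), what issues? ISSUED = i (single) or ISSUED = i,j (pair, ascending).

ISSUED = 4,5

t=0 i0:beq ; no-port BR/BR
t=1 i1&i2:blt and ; dual
t=2 i3:xor ; RAW r0
t=3 i4&i5:sub st ; dual
t=4 i6&i7:add sub ; dual
t=5 i8:add ; tail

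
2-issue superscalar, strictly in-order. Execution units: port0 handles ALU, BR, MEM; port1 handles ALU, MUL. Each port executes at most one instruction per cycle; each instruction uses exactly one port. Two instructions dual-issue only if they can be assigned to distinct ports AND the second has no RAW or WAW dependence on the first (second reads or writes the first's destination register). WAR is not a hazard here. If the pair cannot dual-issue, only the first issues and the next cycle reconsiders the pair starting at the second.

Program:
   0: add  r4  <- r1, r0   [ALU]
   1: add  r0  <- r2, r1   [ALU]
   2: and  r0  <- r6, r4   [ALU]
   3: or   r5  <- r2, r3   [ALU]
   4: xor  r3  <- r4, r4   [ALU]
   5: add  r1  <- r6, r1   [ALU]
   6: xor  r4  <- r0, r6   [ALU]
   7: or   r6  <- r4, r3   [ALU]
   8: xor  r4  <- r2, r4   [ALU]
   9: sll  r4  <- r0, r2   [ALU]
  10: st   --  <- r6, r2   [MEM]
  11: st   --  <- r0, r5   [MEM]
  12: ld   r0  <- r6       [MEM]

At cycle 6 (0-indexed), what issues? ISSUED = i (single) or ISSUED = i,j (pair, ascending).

ISSUED = 11

[0] i0+i1  add.ALU/add.ALU  -- pair
[1] i2+i3  and.ALU/or.ALU  -- pair
[2] i4+i5  xor.ALU/add.ALU  -- pair
[3] i6  xor.ALU  -- RAW r4
[4] i7+i8  or.ALU/xor.ALU  -- pair
[5] i9+i10  sll.ALU/st.MEM  -- pair
[6] i11  st.MEM  -- no-port MEM/MEM
[7] i12  ld.MEM  -- tail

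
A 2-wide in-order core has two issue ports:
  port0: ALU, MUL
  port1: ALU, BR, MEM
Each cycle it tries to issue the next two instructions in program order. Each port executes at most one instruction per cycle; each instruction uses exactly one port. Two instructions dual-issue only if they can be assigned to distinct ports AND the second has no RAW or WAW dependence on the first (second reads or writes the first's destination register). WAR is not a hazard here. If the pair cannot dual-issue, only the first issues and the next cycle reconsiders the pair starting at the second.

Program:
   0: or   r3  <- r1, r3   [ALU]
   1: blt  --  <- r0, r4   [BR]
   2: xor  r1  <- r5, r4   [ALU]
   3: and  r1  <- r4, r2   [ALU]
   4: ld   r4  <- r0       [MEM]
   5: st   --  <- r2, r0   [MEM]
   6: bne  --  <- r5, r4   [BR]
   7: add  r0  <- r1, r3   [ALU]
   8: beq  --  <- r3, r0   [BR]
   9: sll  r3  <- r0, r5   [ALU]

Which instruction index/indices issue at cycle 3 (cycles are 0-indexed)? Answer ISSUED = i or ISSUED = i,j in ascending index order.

t=0 i0&i1:or.ALU blt.BR ; 2-wide
t=1 i2:xor.ALU ; WAW r1
t=2 i3&i4:and.ALU ld.MEM ; 2-wide
t=3 i5:st.MEM ; no-port MEM/BR
t=4 i6&i7:bne.BR add.ALU ; 2-wide
t=5 i8&i9:beq.BR sll.ALU ; 2-wide

ISSUED = 5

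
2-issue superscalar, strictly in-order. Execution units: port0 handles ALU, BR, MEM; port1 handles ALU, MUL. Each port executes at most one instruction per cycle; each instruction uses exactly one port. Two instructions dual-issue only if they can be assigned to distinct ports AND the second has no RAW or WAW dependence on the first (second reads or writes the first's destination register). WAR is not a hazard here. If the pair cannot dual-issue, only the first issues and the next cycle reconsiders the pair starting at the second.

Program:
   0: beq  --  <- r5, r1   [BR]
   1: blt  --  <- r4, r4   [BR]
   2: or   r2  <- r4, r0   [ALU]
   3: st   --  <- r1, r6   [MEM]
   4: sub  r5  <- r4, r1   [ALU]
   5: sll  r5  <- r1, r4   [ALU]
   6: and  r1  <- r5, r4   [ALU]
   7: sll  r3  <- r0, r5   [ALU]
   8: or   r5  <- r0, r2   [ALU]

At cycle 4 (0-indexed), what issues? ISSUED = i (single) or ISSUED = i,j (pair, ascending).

ISSUED = 6,7

c0: i0 beq.BR  no-port BR/BR
c1: i1,i2 blt.BR+or.ALU  2-wide
c2: i3,i4 st.MEM+sub.ALU  2-wide
c3: i5 sll.ALU  RAW r5
c4: i6,i7 and.ALU+sll.ALU  2-wide
c5: i8 or.ALU  tail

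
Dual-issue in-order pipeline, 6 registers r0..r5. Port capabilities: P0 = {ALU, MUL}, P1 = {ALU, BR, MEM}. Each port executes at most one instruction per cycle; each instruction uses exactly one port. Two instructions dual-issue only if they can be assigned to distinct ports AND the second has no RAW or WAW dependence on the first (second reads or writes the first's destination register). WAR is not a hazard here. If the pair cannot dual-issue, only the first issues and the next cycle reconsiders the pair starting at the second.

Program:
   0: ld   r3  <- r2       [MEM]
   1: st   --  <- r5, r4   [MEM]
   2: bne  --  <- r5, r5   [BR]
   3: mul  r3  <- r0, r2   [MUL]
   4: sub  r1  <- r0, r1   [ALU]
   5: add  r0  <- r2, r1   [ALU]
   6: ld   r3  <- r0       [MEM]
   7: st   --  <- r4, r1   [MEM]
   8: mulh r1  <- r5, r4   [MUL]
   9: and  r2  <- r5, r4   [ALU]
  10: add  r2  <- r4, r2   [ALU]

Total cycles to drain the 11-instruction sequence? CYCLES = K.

CYCLES = 9

c0: i0 ld  no-port MEM/MEM
c1: i1 st  no-port MEM/BR
c2: i2/i3 bne/mul  pair
c3: i4 sub  RAW r1
c4: i5 add  RAW r0
c5: i6 ld  no-port MEM/MEM
c6: i7/i8 st/mulh  pair
c7: i9 and  RAW+WAW r2
c8: i10 add  tail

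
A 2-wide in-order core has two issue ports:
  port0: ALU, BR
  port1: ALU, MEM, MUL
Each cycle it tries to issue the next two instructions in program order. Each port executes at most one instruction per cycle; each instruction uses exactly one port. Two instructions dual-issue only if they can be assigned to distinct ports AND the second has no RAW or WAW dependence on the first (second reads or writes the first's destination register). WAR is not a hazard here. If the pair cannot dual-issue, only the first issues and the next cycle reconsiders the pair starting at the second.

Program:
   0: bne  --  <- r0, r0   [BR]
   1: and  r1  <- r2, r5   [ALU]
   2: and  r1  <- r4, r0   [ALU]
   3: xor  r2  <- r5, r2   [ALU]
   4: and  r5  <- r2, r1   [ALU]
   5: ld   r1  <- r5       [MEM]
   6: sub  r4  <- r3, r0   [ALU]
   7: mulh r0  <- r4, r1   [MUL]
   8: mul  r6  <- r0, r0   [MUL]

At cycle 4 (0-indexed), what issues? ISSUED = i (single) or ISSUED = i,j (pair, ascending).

ISSUED = 7

  cy0 -> i0&i1 (bne and) dual
  cy1 -> i2&i3 (and xor) dual
  cy2 -> i4 (and) RAW r5
  cy3 -> i5&i6 (ld sub) dual
  cy4 -> i7 (mulh) no-port MUL/MUL
  cy5 -> i8 (mul) tail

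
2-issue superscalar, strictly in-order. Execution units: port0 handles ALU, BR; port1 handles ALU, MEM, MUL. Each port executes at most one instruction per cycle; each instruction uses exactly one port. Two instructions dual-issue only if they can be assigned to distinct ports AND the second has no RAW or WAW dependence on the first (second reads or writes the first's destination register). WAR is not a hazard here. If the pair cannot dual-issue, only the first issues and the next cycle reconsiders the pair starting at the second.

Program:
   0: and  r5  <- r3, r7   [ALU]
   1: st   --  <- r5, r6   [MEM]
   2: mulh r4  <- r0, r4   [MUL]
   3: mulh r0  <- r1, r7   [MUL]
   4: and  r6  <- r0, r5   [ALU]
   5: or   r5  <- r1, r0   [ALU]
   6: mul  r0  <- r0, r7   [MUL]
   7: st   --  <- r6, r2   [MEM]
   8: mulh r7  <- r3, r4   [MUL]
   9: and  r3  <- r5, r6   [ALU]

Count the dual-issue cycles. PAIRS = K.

PAIRS = 2

  cy0 -> i0 (and.ALU) RAW r5
  cy1 -> i1 (st.MEM) no-port MEM/MUL
  cy2 -> i2 (mulh.MUL) no-port MUL/MUL
  cy3 -> i3 (mulh.MUL) RAW r0
  cy4 -> i4,i5 (and.ALU+or.ALU) dual
  cy5 -> i6 (mul.MUL) no-port MUL/MEM
  cy6 -> i7 (st.MEM) no-port MEM/MUL
  cy7 -> i8,i9 (mulh.MUL+and.ALU) dual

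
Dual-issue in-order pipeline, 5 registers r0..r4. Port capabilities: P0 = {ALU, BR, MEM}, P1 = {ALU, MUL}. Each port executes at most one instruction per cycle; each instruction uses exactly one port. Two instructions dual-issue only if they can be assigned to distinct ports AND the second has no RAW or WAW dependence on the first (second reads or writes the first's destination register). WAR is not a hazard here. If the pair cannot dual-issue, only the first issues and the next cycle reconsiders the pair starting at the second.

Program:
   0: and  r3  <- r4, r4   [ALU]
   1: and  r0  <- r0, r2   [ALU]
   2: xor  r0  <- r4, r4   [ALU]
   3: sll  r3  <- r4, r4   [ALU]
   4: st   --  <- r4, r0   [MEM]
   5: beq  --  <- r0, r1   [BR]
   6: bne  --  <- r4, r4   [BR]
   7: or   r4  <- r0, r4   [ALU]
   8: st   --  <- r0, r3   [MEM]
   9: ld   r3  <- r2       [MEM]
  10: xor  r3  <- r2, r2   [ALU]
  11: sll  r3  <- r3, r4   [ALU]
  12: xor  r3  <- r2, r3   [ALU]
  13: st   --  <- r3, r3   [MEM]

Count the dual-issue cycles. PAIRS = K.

PAIRS = 3

[0] i0&i1  and/and  -- dual
[1] i2&i3  xor/sll  -- dual
[2] i4  st  -- no-port MEM/BR
[3] i5  beq  -- no-port BR/BR
[4] i6&i7  bne/or  -- dual
[5] i8  st  -- no-port MEM/MEM
[6] i9  ld  -- WAW r3
[7] i10  xor  -- RAW+WAW r3
[8] i11  sll  -- RAW+WAW r3
[9] i12  xor  -- RAW r3
[10] i13  st  -- tail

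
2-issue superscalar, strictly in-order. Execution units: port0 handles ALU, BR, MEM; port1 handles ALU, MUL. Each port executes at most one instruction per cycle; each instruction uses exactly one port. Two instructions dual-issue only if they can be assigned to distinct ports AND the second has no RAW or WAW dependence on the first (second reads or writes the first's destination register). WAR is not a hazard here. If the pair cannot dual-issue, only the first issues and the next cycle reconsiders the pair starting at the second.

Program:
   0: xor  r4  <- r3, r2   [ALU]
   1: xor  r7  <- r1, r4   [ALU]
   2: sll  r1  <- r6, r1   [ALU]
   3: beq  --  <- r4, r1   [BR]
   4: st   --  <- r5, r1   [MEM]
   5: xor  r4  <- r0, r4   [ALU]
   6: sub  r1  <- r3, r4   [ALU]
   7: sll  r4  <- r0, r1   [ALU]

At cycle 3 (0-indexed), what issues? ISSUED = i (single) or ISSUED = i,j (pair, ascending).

ISSUED = 4,5

#0 head=0: xor i0 RAW r4
#1 head=1: xor sll i1&i2 dual
#2 head=3: beq i3 no-port BR/MEM
#3 head=4: st xor i4&i5 dual
#4 head=6: sub i6 RAW r1
#5 head=7: sll i7 tail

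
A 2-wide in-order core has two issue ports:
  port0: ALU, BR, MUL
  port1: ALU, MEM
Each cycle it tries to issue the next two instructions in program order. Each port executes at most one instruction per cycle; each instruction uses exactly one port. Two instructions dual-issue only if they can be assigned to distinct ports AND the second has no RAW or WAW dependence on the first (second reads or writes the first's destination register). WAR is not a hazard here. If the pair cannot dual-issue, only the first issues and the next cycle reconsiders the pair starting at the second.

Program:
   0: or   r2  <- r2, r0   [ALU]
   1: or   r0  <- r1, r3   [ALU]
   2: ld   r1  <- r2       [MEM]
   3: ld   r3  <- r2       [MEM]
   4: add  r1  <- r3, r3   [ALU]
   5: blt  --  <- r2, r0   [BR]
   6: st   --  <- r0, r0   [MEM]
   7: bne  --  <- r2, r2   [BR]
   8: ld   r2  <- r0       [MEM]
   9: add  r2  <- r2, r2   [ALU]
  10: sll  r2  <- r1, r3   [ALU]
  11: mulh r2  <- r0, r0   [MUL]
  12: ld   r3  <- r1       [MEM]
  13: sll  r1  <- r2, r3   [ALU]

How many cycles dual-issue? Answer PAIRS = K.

#0 head=0: or.ALU or.ALU i0,i1 pair
#1 head=2: ld.MEM i2 no-port MEM/MEM
#2 head=3: ld.MEM i3 RAW r3
#3 head=4: add.ALU blt.BR i4,i5 pair
#4 head=6: st.MEM bne.BR i6,i7 pair
#5 head=8: ld.MEM i8 RAW+WAW r2
#6 head=9: add.ALU i9 WAW r2
#7 head=10: sll.ALU i10 WAW r2
#8 head=11: mulh.MUL ld.MEM i11,i12 pair
#9 head=13: sll.ALU i13 tail

PAIRS = 4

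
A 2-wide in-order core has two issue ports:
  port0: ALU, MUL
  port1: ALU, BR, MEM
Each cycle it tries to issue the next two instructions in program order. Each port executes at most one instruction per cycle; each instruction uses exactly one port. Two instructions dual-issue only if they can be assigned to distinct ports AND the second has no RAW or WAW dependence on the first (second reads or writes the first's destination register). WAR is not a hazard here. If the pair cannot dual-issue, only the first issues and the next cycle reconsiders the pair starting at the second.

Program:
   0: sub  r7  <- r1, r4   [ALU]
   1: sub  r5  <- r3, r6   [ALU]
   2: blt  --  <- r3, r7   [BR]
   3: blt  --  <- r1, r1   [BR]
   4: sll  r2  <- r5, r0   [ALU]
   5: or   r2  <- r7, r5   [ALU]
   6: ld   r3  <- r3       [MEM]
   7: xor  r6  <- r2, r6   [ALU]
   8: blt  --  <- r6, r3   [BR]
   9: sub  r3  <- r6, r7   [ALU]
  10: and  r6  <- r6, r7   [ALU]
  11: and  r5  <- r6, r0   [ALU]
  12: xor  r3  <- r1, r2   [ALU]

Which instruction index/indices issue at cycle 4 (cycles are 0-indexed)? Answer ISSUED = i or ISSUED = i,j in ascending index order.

[0] i0+i1  sub;sub  -- dual
[1] i2  blt  -- no-port BR/BR
[2] i3+i4  blt;sll  -- dual
[3] i5+i6  or;ld  -- dual
[4] i7  xor  -- RAW r6
[5] i8+i9  blt;sub  -- dual
[6] i10  and  -- RAW r6
[7] i11+i12  and;xor  -- dual

ISSUED = 7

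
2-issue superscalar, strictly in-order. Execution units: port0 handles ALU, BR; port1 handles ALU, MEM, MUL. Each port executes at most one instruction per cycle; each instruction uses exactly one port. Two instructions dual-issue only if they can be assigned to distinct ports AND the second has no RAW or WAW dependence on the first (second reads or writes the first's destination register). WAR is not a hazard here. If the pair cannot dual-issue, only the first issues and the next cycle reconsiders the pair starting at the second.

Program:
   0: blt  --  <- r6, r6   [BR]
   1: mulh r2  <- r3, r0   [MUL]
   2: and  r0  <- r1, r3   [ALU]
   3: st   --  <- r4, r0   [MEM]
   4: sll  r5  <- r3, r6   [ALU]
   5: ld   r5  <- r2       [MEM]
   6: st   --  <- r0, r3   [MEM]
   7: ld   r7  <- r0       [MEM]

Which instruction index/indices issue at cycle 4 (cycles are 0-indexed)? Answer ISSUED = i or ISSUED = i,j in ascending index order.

ISSUED = 6

0. blt.BR/mulh.MUL @i0,i1  | 2-wide
1. and.ALU @i2  | RAW r0
2. st.MEM/sll.ALU @i3,i4  | 2-wide
3. ld.MEM @i5  | no-port MEM/MEM
4. st.MEM @i6  | no-port MEM/MEM
5. ld.MEM @i7  | tail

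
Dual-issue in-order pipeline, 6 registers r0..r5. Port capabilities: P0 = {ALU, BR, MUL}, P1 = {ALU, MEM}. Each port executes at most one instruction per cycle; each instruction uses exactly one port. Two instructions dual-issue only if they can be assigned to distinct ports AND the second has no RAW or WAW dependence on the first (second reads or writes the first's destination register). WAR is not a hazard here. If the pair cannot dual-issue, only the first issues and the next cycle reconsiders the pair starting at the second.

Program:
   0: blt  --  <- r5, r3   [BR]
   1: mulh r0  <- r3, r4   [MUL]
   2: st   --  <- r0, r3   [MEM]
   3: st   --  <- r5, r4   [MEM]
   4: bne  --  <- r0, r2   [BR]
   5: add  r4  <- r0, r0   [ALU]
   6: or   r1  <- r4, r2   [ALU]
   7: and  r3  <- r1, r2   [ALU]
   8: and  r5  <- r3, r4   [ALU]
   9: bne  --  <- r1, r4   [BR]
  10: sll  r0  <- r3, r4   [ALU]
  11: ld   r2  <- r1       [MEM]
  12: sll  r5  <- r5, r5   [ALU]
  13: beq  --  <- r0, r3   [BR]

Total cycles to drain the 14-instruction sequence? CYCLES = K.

#0 head=0: blt i0 no-port BR/MUL
#1 head=1: mulh i1 RAW r0
#2 head=2: st i2 no-port MEM/MEM
#3 head=3: st bne i3,i4 dual
#4 head=5: add i5 RAW r4
#5 head=6: or i6 RAW r1
#6 head=7: and i7 RAW r3
#7 head=8: and bne i8,i9 dual
#8 head=10: sll ld i10,i11 dual
#9 head=12: sll beq i12,i13 dual

CYCLES = 10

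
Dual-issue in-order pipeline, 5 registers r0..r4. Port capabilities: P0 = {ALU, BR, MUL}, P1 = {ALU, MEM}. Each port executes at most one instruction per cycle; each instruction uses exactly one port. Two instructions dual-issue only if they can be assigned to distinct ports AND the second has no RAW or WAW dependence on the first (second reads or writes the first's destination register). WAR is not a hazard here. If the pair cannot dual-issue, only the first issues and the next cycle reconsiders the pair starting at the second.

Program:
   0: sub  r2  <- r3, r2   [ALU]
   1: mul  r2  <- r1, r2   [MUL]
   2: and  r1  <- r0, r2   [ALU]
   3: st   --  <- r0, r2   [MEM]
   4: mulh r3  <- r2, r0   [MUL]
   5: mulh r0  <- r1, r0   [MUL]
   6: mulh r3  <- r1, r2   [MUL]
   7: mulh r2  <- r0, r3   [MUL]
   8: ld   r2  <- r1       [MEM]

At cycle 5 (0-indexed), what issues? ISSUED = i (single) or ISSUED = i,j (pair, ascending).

ISSUED = 6

#0 head=0: sub i0 RAW+WAW r2
#1 head=1: mul i1 RAW r2
#2 head=2: and st i2&i3 pair
#3 head=4: mulh i4 no-port MUL/MUL
#4 head=5: mulh i5 no-port MUL/MUL
#5 head=6: mulh i6 no-port MUL/MUL
#6 head=7: mulh i7 WAW r2
#7 head=8: ld i8 tail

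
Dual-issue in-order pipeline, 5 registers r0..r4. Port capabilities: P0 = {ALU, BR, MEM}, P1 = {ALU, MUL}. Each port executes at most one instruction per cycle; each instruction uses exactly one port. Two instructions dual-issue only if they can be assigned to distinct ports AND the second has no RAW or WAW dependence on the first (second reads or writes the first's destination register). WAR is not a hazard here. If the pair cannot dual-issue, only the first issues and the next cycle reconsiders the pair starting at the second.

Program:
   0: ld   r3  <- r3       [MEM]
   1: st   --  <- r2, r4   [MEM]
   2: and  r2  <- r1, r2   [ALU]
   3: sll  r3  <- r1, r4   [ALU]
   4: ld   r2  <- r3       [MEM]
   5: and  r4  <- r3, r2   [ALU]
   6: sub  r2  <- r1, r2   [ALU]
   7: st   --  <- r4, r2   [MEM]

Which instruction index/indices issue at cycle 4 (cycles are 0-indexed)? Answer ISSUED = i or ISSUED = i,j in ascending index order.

[0] i0  ld.MEM  -- no-port MEM/MEM
[1] i1&i2  st.MEM;and.ALU  -- 2-wide
[2] i3  sll.ALU  -- RAW r3
[3] i4  ld.MEM  -- RAW r2
[4] i5&i6  and.ALU;sub.ALU  -- 2-wide
[5] i7  st.MEM  -- tail

ISSUED = 5,6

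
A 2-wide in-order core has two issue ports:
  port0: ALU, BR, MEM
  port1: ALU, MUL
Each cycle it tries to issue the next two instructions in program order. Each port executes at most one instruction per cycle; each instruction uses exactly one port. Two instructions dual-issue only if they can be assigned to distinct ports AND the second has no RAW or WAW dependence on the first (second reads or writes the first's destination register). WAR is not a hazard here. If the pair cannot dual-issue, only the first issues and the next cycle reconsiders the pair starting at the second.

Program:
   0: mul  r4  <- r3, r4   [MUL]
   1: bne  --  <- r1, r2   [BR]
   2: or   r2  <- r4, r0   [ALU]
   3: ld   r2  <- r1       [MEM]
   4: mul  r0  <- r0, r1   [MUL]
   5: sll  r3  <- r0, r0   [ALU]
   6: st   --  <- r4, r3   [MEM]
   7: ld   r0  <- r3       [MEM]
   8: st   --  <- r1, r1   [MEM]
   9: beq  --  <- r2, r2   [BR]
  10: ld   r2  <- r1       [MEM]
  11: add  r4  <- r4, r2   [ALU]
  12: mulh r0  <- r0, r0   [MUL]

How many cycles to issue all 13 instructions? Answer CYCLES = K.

CYCLES = 10

#0 head=0: mul/bne i0+i1 2-wide
#1 head=2: or i2 WAW r2
#2 head=3: ld/mul i3+i4 2-wide
#3 head=5: sll i5 RAW r3
#4 head=6: st i6 no-port MEM/MEM
#5 head=7: ld i7 no-port MEM/MEM
#6 head=8: st i8 no-port MEM/BR
#7 head=9: beq i9 no-port BR/MEM
#8 head=10: ld i10 RAW r2
#9 head=11: add/mulh i11+i12 2-wide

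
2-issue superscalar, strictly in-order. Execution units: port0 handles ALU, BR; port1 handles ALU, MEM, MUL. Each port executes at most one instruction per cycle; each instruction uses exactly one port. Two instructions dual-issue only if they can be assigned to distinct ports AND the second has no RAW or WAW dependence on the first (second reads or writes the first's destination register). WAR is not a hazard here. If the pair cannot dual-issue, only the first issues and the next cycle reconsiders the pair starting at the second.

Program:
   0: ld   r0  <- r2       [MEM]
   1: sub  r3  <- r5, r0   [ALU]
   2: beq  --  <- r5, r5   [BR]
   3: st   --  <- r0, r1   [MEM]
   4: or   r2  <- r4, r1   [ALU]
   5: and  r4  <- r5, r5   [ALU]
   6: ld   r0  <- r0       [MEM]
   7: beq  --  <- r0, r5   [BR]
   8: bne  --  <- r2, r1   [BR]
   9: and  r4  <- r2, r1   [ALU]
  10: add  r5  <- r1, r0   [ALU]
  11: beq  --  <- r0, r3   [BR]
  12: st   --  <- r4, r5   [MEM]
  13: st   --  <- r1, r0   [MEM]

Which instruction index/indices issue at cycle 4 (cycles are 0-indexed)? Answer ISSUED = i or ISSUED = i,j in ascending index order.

c0: i0 ld.MEM  RAW r0
c1: i1/i2 sub.ALU;beq.BR  2-wide
c2: i3/i4 st.MEM;or.ALU  2-wide
c3: i5/i6 and.ALU;ld.MEM  2-wide
c4: i7 beq.BR  no-port BR/BR
c5: i8/i9 bne.BR;and.ALU  2-wide
c6: i10/i11 add.ALU;beq.BR  2-wide
c7: i12 st.MEM  no-port MEM/MEM
c8: i13 st.MEM  tail

ISSUED = 7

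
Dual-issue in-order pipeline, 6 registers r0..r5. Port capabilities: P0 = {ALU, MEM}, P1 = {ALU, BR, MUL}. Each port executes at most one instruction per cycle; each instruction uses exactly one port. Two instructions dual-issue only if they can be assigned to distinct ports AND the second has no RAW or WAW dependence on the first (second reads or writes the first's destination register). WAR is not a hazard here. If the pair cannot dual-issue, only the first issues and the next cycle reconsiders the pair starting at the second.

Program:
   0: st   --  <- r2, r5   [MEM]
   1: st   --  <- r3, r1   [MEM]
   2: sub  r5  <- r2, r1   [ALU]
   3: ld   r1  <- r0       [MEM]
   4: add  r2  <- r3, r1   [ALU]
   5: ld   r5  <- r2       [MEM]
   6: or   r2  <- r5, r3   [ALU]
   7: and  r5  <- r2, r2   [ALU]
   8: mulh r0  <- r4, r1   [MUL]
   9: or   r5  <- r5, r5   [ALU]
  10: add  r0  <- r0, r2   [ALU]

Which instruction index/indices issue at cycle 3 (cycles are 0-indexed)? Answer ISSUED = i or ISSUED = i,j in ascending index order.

ISSUED = 4

#0 head=0: st i0 no-port MEM/MEM
#1 head=1: st/sub i1,i2 2-wide
#2 head=3: ld i3 RAW r1
#3 head=4: add i4 RAW r2
#4 head=5: ld i5 RAW r5
#5 head=6: or i6 RAW r2
#6 head=7: and/mulh i7,i8 2-wide
#7 head=9: or/add i9,i10 2-wide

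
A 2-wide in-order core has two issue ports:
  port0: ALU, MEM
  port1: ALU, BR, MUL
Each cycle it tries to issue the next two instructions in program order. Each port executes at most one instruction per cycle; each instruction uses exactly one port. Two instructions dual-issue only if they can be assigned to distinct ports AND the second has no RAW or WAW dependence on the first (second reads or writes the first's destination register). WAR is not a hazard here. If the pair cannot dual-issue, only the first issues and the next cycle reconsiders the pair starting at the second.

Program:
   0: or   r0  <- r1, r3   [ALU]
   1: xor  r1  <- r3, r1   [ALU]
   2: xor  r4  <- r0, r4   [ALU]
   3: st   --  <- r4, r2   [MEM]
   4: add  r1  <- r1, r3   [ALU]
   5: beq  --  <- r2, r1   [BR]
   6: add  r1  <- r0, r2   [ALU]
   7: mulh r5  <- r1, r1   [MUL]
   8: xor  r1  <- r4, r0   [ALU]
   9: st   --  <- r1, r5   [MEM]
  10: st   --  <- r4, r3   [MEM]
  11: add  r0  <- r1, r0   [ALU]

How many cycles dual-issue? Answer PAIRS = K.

  cy0 -> i0&i1 (or.ALU+xor.ALU) pair
  cy1 -> i2 (xor.ALU) RAW r4
  cy2 -> i3&i4 (st.MEM+add.ALU) pair
  cy3 -> i5&i6 (beq.BR+add.ALU) pair
  cy4 -> i7&i8 (mulh.MUL+xor.ALU) pair
  cy5 -> i9 (st.MEM) no-port MEM/MEM
  cy6 -> i10&i11 (st.MEM+add.ALU) pair

PAIRS = 5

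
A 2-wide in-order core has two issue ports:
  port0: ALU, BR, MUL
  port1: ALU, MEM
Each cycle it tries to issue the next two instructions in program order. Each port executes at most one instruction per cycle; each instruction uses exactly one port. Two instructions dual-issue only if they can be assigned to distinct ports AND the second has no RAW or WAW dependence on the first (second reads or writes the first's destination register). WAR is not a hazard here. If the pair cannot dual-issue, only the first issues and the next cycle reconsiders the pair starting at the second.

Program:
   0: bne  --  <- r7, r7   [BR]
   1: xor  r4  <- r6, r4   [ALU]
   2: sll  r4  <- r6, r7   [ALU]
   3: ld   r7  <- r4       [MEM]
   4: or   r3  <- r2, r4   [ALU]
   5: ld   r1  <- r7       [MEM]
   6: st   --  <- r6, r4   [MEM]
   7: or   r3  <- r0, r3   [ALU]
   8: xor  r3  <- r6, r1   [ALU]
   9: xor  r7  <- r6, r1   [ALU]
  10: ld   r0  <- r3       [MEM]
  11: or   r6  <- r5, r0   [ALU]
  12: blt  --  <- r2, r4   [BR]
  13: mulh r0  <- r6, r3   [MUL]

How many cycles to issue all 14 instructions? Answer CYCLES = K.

CYCLES = 9

t=0 i0&i1:bne.BR/xor.ALU ; pair
t=1 i2:sll.ALU ; RAW r4
t=2 i3&i4:ld.MEM/or.ALU ; pair
t=3 i5:ld.MEM ; no-port MEM/MEM
t=4 i6&i7:st.MEM/or.ALU ; pair
t=5 i8&i9:xor.ALU/xor.ALU ; pair
t=6 i10:ld.MEM ; RAW r0
t=7 i11&i12:or.ALU/blt.BR ; pair
t=8 i13:mulh.MUL ; tail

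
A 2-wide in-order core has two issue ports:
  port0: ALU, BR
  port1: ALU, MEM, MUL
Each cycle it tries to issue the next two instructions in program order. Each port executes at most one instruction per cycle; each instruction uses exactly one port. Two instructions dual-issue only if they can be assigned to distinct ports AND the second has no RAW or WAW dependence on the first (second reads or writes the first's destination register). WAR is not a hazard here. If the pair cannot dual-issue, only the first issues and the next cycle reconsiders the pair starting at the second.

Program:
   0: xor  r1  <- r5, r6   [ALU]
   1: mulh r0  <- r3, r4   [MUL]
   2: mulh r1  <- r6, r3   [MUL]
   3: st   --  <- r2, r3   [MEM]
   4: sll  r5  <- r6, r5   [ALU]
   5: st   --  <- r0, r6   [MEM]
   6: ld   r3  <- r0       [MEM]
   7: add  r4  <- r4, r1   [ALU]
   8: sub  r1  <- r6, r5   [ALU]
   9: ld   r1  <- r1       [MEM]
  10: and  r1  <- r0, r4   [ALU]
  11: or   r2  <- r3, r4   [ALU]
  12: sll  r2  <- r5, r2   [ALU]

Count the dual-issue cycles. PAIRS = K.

c0: i0&i1 xor/mulh  2-wide
c1: i2 mulh  no-port MUL/MEM
c2: i3&i4 st/sll  2-wide
c3: i5 st  no-port MEM/MEM
c4: i6&i7 ld/add  2-wide
c5: i8 sub  RAW+WAW r1
c6: i9 ld  WAW r1
c7: i10&i11 and/or  2-wide
c8: i12 sll  tail

PAIRS = 4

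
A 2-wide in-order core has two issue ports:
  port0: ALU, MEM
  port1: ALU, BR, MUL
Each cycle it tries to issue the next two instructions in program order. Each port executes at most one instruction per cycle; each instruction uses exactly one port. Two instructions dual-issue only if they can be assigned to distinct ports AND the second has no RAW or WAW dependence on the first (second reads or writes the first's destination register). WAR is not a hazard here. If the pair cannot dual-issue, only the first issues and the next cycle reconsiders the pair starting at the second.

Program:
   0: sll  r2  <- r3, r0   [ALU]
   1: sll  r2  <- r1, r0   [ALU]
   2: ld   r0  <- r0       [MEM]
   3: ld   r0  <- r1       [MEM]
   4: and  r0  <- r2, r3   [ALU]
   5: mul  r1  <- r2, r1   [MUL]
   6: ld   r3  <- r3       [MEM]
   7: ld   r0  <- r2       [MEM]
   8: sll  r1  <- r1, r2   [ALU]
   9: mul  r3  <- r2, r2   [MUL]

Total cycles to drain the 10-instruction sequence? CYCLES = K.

CYCLES = 7

[0] i0  sll  -- WAW r2
[1] i1/i2  sll+ld  -- dual
[2] i3  ld  -- WAW r0
[3] i4/i5  and+mul  -- dual
[4] i6  ld  -- no-port MEM/MEM
[5] i7/i8  ld+sll  -- dual
[6] i9  mul  -- tail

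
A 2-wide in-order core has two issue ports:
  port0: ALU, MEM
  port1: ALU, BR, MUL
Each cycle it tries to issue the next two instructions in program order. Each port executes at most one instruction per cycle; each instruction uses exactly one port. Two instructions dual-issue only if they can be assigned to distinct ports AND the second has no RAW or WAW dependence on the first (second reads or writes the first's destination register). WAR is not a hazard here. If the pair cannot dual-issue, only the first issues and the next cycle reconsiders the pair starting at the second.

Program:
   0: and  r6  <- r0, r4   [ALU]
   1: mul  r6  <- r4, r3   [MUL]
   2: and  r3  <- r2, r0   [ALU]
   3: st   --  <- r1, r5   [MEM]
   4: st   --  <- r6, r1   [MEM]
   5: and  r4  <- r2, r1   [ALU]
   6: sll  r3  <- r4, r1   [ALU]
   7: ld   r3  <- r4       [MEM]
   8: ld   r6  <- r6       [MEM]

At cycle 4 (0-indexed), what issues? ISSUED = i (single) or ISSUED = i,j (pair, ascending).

ISSUED = 6

t=0 i0:and ; WAW r6
t=1 i1/i2:mul and ; 2-wide
t=2 i3:st ; no-port MEM/MEM
t=3 i4/i5:st and ; 2-wide
t=4 i6:sll ; WAW r3
t=5 i7:ld ; no-port MEM/MEM
t=6 i8:ld ; tail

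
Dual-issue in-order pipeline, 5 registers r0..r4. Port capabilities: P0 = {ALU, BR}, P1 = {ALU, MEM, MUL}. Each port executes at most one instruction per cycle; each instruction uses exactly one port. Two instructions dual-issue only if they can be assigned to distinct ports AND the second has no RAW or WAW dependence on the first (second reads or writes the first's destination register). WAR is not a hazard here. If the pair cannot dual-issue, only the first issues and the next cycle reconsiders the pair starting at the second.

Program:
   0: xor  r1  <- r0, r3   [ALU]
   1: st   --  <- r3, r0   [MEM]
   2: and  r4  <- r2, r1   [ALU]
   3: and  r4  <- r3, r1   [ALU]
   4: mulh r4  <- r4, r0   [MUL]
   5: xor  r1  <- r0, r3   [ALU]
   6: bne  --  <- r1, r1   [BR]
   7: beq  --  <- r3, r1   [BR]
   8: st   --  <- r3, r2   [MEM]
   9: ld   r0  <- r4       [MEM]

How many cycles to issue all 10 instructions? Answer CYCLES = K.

CYCLES = 7

c0: i0/i1 xor st  2-wide
c1: i2 and  WAW r4
c2: i3 and  RAW+WAW r4
c3: i4/i5 mulh xor  2-wide
c4: i6 bne  no-port BR/BR
c5: i7/i8 beq st  2-wide
c6: i9 ld  tail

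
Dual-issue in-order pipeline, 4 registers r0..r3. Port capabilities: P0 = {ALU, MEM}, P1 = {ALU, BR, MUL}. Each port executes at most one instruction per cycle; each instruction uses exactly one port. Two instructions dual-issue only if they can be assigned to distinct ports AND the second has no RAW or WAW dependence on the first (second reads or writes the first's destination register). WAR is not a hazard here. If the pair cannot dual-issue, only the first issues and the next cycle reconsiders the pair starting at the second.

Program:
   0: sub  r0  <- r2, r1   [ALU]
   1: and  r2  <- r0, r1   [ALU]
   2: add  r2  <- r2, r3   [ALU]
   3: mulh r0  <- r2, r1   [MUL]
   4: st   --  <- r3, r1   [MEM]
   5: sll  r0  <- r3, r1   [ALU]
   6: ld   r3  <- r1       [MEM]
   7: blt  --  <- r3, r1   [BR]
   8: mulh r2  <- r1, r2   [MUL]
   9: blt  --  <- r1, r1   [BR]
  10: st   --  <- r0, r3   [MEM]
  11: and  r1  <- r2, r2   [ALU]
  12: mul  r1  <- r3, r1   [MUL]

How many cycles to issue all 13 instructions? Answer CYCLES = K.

CYCLES = 10

0. sub.ALU @i0  | RAW r0
1. and.ALU @i1  | RAW+WAW r2
2. add.ALU @i2  | RAW r2
3. mulh.MUL+st.MEM @i3,i4  | pair
4. sll.ALU+ld.MEM @i5,i6  | pair
5. blt.BR @i7  | no-port BR/MUL
6. mulh.MUL @i8  | no-port MUL/BR
7. blt.BR+st.MEM @i9,i10  | pair
8. and.ALU @i11  | RAW+WAW r1
9. mul.MUL @i12  | tail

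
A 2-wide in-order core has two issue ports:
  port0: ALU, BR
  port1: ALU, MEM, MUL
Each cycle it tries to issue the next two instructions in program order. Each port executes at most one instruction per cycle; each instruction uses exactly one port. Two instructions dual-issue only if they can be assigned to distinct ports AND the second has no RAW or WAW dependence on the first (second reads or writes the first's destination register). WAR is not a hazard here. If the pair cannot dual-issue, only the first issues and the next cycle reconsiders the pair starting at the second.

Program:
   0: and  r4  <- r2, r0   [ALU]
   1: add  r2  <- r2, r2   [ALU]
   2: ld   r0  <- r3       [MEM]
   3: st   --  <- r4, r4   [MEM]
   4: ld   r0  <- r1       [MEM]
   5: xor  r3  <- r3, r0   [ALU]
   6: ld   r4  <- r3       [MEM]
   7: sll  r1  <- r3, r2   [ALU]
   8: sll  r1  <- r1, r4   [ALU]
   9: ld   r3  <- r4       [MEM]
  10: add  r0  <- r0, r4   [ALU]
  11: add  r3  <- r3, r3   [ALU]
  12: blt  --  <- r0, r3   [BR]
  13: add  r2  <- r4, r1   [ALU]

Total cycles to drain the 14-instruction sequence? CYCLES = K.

CYCLES = 9

c0: i0&i1 and.ALU+add.ALU  pair
c1: i2 ld.MEM  no-port MEM/MEM
c2: i3 st.MEM  no-port MEM/MEM
c3: i4 ld.MEM  RAW r0
c4: i5 xor.ALU  RAW r3
c5: i6&i7 ld.MEM+sll.ALU  pair
c6: i8&i9 sll.ALU+ld.MEM  pair
c7: i10&i11 add.ALU+add.ALU  pair
c8: i12&i13 blt.BR+add.ALU  pair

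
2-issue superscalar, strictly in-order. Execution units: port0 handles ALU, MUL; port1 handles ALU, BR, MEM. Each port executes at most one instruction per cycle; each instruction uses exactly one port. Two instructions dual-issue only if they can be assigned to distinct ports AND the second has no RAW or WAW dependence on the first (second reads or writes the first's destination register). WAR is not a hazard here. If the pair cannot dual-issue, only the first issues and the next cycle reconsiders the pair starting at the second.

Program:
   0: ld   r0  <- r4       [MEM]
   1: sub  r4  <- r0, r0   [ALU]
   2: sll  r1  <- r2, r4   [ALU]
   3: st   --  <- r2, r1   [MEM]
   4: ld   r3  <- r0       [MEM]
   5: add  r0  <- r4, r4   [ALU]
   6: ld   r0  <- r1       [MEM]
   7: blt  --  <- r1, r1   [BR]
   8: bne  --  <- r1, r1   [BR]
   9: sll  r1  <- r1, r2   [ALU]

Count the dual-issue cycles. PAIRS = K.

[0] i0  ld.MEM  -- RAW r0
[1] i1  sub.ALU  -- RAW r4
[2] i2  sll.ALU  -- RAW r1
[3] i3  st.MEM  -- no-port MEM/MEM
[4] i4/i5  ld.MEM add.ALU  -- pair
[5] i6  ld.MEM  -- no-port MEM/BR
[6] i7  blt.BR  -- no-port BR/BR
[7] i8/i9  bne.BR sll.ALU  -- pair

PAIRS = 2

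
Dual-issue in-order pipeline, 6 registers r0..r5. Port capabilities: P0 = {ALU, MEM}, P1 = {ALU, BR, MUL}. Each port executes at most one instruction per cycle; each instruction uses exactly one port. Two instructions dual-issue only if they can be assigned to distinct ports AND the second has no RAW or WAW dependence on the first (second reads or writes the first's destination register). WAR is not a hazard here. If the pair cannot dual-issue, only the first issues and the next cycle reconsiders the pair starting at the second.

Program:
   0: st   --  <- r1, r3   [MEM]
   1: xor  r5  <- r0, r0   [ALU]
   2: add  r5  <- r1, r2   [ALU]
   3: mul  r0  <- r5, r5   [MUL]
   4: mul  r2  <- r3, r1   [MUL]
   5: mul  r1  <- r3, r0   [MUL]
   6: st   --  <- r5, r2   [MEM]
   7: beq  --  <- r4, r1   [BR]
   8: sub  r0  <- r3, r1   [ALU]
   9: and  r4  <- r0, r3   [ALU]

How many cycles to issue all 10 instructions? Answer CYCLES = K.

CYCLES = 7

#0 head=0: st.MEM/xor.ALU i0,i1 pair
#1 head=2: add.ALU i2 RAW r5
#2 head=3: mul.MUL i3 no-port MUL/MUL
#3 head=4: mul.MUL i4 no-port MUL/MUL
#4 head=5: mul.MUL/st.MEM i5,i6 pair
#5 head=7: beq.BR/sub.ALU i7,i8 pair
#6 head=9: and.ALU i9 tail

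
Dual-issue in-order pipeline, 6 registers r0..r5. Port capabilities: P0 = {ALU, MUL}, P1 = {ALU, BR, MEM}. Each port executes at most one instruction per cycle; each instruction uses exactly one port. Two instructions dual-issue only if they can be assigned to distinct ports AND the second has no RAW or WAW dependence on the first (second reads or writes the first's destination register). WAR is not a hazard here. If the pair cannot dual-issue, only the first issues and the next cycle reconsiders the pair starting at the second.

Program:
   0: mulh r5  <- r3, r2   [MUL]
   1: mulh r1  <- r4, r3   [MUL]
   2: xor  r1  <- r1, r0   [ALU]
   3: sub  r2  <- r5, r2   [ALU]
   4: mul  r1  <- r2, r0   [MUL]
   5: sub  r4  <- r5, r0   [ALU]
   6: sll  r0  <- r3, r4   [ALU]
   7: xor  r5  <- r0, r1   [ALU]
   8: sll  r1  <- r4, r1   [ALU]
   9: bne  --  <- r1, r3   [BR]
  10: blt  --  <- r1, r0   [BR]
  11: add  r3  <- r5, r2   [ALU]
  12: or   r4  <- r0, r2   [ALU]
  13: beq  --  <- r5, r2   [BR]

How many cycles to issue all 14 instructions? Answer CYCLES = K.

CYCLES = 9

#0 head=0: mulh.MUL i0 no-port MUL/MUL
#1 head=1: mulh.MUL i1 RAW+WAW r1
#2 head=2: xor.ALU sub.ALU i2/i3 pair
#3 head=4: mul.MUL sub.ALU i4/i5 pair
#4 head=6: sll.ALU i6 RAW r0
#5 head=7: xor.ALU sll.ALU i7/i8 pair
#6 head=9: bne.BR i9 no-port BR/BR
#7 head=10: blt.BR add.ALU i10/i11 pair
#8 head=12: or.ALU beq.BR i12/i13 pair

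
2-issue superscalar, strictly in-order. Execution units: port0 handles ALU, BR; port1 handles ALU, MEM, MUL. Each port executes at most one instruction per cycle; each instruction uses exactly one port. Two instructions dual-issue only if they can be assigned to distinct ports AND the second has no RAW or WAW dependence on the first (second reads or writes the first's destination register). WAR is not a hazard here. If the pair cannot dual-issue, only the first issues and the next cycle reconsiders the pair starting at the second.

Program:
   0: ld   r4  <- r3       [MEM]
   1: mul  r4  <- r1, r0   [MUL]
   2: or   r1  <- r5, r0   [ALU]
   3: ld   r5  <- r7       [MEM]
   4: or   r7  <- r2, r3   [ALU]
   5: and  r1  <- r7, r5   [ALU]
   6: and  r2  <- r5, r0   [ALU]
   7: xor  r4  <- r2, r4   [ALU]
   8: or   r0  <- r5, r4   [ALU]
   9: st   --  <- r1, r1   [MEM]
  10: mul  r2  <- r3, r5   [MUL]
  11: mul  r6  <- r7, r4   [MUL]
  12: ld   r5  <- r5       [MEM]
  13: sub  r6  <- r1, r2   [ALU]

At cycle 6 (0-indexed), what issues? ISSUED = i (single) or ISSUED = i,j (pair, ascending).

ISSUED = 10

#0 head=0: ld i0 no-port MEM/MUL
#1 head=1: mul or i1+i2 dual
#2 head=3: ld or i3+i4 dual
#3 head=5: and and i5+i6 dual
#4 head=7: xor i7 RAW r4
#5 head=8: or st i8+i9 dual
#6 head=10: mul i10 no-port MUL/MUL
#7 head=11: mul i11 no-port MUL/MEM
#8 head=12: ld sub i12+i13 dual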